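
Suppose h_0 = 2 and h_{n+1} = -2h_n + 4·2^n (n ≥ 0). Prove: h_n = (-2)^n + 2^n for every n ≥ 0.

Base case: h_0 = 2, and (-2)^0 + 2^0 = 1 + 1 = 2.
Assume h_m = (-2)^m + 2^m for some m ≥ 0.
Then h_{m+1} = -2h_m + 4·2^m = -2·((-2)^m + 2^m) + 4·2^m = (-2)^{m+1} − 2·2^m + 4·2^m = (-2)^{m+1} + 2·2^m = (-2)^{m+1} + 2^{m+1}.
By induction, h_n = (-2)^n + 2^n for all n ≥ 0.

h_n = (-2)^n + 2^n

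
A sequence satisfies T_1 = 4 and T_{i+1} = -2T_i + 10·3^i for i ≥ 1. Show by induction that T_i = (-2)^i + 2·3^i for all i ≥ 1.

Base case: T_1 = 4, and (-2)^1 + 2·3^1 = -2 + 6 = 4.
Assume T_r = (-2)^r + 2·3^r for some r ≥ 1.
Then T_{r+1} = -2T_r + 10·3^r = -2·((-2)^r + 2·3^r) + 10·3^r = (-2)^{r+1} − 4·3^r + 10·3^r = (-2)^{r+1} + 6·3^r = (-2)^{r+1} + 2·3^{r+1}.
This completes the inductive step, so T_i = (-2)^i + 2·3^i for all i ≥ 1.

T_i = (-2)^i + 2·3^i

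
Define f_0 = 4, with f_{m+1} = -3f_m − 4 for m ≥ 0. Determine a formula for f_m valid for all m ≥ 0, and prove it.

Claim: f_m = 5·(-3)^m − 1.

Base case: f_0 = 4, and 5·(-3)^0 − 1 = 5 − 1 = 4.
Assume f_j = 5·(-3)^j − 1 for some j ≥ 0.
Then f_{j+1} = -3f_j − 4 = -3·(5·(-3)^j − 1) − 4 = -15·(-3)^j + 3 − 4 = 5·(-3)^{j+1} − 1.
Hence f_m = 5·(-3)^m − 1 for every m ≥ 0, by induction.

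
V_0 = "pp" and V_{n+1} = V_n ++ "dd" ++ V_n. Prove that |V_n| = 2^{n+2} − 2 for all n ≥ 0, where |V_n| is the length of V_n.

Base case: |V_0| = 2, and 2^{0+2} − 2 = 2.
Assume |V_j| = 2^{j+2} − 2.
Then |V_{j+1}| = |V_j| + 2 + |V_j| = 2|V_j| + 2 = 2(2^{j+2} − 2) + 2 = 2^{j+3} − 4 + 2 = 2^{j+3} − 2.
This completes the inductive step, so |V_n| = 2^{n+2} − 2 for all n ≥ 0.

|V_n| = 2^{n+2} − 2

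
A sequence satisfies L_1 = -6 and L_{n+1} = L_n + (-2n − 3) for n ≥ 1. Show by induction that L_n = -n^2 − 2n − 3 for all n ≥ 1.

Base case: L_1 = -6, and -1^2 − 2·1 − 3 = -6.
Assume L_j = -j^2 − 2j − 3.
Then L_{j+1} = L_j + (-2j − 3) = (-j^2 − 2j − 3) + (-2j − 3) = -j^2 − 4j − 6,
and -(j+1)^2 − 2·(j+1) − 3 = -j^2 − 4j − 6.
Hence L_n = -n^2 − 2n − 3 for every n ≥ 1, by induction.

L_n = -n^2 − 2n − 3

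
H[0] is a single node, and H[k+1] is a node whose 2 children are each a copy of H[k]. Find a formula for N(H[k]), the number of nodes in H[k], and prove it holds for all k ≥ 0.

Claim: N(H[k]) = 2^{k+1} − 1.

Base case: N(H[0]) = 1, and 2^{0+1} − 1 = 1.
Assume N(H[r]) = 2^{r+1} − 1.
Then N(H[r+1]) = 1 + 2N(H[r]) = 1 + 2(2^{r+1} − 1) = 2^{r+2} − 2 + 1 = 2^{r+2} − 1.
By induction, N(H[k]) = 2^{k+1} − 1 for all k ≥ 0.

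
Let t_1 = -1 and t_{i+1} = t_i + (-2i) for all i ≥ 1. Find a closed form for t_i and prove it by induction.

Claim: t_i = -i^2 + i − 1.

Base case: t_1 = -1, and -1^2 + 1 − 1 = -1.
Assume t_m = -m^2 + m − 1.
Then t_{m+1} = t_m + (-2m) = (-m^2 + m − 1) + (-2m) = -m^2 − m − 1,
and -(m+1)^2 + (m+1) − 1 = -m^2 − m − 1.
Hence t_i = -i^2 + i − 1 for every i ≥ 1, by induction.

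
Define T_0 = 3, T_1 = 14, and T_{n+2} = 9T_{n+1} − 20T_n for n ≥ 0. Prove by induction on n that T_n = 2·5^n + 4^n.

Base cases: T_0 = 3 and 2·5^0 + 4^0 = 3; T_1 = 14 and 2·5^1 + 4^1 = 14.
Assume T_i = 2·5^i + 4^i for all 0 ≤ i ≤ j, where j ≥ 1.
Then T_{j+1} = 9T_j − 20T_{j−1} = 9·(2·5^j + 4^j) − 20·(2·5^{j−1} + 4^{j−1}) = 2·(9·5 − 20)5^{j−1} + (9·4 − 20)4^{j−1} = 50·5^{j−1} + 16·4^{j−1} = 2·5^{j+1} + 4^{j+1}.
By strong induction, T_n = 2·5^n + 4^n for all n ≥ 0.

T_n = 2·5^n + 4^n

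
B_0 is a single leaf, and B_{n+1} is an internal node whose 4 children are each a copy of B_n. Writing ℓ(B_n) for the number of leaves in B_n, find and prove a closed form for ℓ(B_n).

Claim: ℓ(B_n) = 4^n.

Base case: ℓ(B_0) = 1, and 4^0 = 1.
Assume ℓ(B_m) = 4^m.
Then ℓ(B_{m+1}) = 4·ℓ(B_m) = 4·4^m = 4^{m+1}.
So the formula holds for m+1, and by induction ℓ(B_n) = 4^n for all n ≥ 0.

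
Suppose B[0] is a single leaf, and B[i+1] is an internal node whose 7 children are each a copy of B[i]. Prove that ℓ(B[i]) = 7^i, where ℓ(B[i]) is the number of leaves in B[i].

Base case: ℓ(B[0]) = 1, and 7^0 = 1.
Assume ℓ(B[r]) = 7^r.
Then ℓ(B[r+1]) = 7·ℓ(B[r]) = 7·7^r = 7^{r+1}.
By induction, ℓ(B[i]) = 7^i for all i ≥ 0.

ℓ(B[i]) = 7^i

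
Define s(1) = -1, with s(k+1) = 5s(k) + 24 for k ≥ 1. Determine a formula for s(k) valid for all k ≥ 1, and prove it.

Claim: s(k) = 5^k − 6.

Base case: s(1) = -1, and 5^1 − 6 = 5 − 6 = -1.
Assume s(j) = 5^j − 6 for some j ≥ 1.
Then s(j+1) = 5s(j) + 24 = 5·(5^j − 6) + 24 = 5^{j+1} − 30 + 24 = 5^{j+1} − 6.
This completes the inductive step, so s(k) = 5^k − 6 for all k ≥ 1.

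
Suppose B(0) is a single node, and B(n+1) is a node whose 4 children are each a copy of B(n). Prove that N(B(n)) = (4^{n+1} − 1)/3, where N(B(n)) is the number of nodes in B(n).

Base case: N(B(0)) = 1, and (4^{0+1} − 1)/3 = 1.
Assume N(B(j)) = (4^{j+1} − 1)/3.
Then N(B(j+1)) = 1 + 4N(B(j)) = 1 + 4·(4^{j+1} − 1)/3 = 1 + (4^{j+2} − 4)/3 = (3 + 4^{j+2} − 4)/3 = (4^{j+2} − 1)/3.
This completes the inductive step, so N(B(n)) = (4^{n+1} − 1)/3 for all n ≥ 0.

N(B(n)) = (4^{n+1} − 1)/3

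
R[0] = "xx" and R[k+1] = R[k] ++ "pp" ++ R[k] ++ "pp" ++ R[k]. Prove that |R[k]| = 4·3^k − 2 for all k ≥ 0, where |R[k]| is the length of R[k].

Base case: |R[0]| = 2, and 4·3^0 − 2 = 2.
Assume |R[j]| = 4·3^j − 2.
Then |R[j+1]| = 3|R[j]| + 4 = 3(4·3^j − 2) + 4 = 4·3^{j+1} − 6 + 4 = 4·3^{j+1} − 2.
By induction, |R[k]| = 4·3^k − 2 for all k ≥ 0.

|R[k]| = 4·3^k − 2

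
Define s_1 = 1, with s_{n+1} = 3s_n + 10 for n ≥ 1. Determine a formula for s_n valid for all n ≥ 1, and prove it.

Claim: s_n = 2·3^n − 5.

Base case: s_1 = 1, and 2·3^1 − 5 = 6 − 5 = 1.
Assume s_m = 2·3^m − 5 for some m ≥ 1.
Then s_{m+1} = 3s_m + 10 = 3·(2·3^m − 5) + 10 = 6·3^m − 15 + 10 = 2·3^{m+1} − 5.
Hence s_n = 2·3^n − 5 for every n ≥ 1, by induction.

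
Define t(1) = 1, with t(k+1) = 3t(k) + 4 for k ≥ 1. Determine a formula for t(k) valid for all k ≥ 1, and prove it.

Claim: t(k) = 3^k − 2.

Base case: t(1) = 1, and 3^1 − 2 = 3 − 2 = 1.
Assume t(m) = 3^m − 2 for some m ≥ 1.
Then t(m+1) = 3t(m) + 4 = 3·(3^m − 2) + 4 = 3^{m+1} − 6 + 4 = 3^{m+1} − 2.
This completes the inductive step, so t(k) = 3^k − 2 for all k ≥ 1.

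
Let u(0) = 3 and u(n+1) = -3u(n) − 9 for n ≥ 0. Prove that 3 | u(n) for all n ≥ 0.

Base case: u(0) = 3 = 3·1, so 3 | u(0).
Assume 3 | u(j), so u(j) = 3t for some integer t.
Then u(j+1) = -3u(j) − 9 = -3·(3t) − 9 = 3(-3t − 3), so 3 | u(j+1).
So the property holds for j+1, and by induction 3 | u(n) for all n ≥ 0.

3 | u(n)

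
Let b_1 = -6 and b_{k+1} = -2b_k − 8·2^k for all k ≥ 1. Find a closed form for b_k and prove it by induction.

Claim: b_k = (-2)^k − 2·2^k.

Base case: b_1 = -6, and (-2)^1 − 2·2^1 = -2 − 4 = -6.
Assume b_r = (-2)^r − 2·2^r for some r ≥ 1.
Then b_{r+1} = -2b_r − 8·2^r = -2·((-2)^r − 2·2^r) − 8·2^r = (-2)^{r+1} + 4·2^r − 8·2^r = (-2)^{r+1} − 4·2^r = (-2)^{r+1} − 2·2^{r+1}.
Hence b_k = (-2)^k − 2·2^k for every k ≥ 1, by induction.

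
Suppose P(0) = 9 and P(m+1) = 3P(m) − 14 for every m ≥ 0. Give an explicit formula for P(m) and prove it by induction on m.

Claim: P(m) = 2·3^m + 7.

Base case: P(0) = 9, and 2·3^0 + 7 = 2 + 7 = 9.
Assume P(j) = 2·3^j + 7 for some j ≥ 0.
Then P(j+1) = 3P(j) − 14 = 3·(2·3^j + 7) − 14 = 6·3^j + 21 − 14 = 2·3^{j+1} + 7.
Hence P(m) = 2·3^m + 7 for every m ≥ 0, by induction.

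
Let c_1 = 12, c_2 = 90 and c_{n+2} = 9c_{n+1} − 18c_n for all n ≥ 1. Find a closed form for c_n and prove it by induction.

Claim: c_n = 3·6^n − 2·3^n.

Base cases: c_1 = 12 and 3·6^1 − 2·3^1 = 12; c_2 = 90 and 3·6^2 − 2·3^2 = 90.
Assume c_j = 3·6^j − 2·3^j for all 1 ≤ j ≤ m, where m ≥ 2.
Then c_{m+1} = 9c_m − 18c_{m−1} = 9·(3·6^m − 2·3^m) − 18·(3·6^{m−1} − 2·3^{m−1}) = 3·(9·6 − 18)6^{m−1} − 2·(9·3 − 18)3^{m−1} = 108·6^{m−1} − 18·3^{m−1} = 3·6^{m+1} − 2·3^{m+1}.
This completes the inductive step, so c_n = 3·6^n − 2·3^n for all n ≥ 1.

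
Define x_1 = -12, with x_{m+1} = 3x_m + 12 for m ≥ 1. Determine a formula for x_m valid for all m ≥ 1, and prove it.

Claim: x_m = -2·3^m − 6.

Base case: x_1 = -12, and -2·3^1 − 6 = -6 − 6 = -12.
Assume x_k = -2·3^k − 6 for some k ≥ 1.
Then x_{k+1} = 3x_k + 12 = 3·(-2·3^k − 6) + 12 = -6·3^k − 18 + 12 = -2·3^{k+1} − 6.
This completes the inductive step, so x_m = -2·3^m − 6 for all m ≥ 1.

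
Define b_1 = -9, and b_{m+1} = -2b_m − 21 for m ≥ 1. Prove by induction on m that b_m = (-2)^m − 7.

Base case: b_1 = -9, and (-2)^1 − 7 = -2 − 7 = -9.
Assume b_r = (-2)^r − 7 for some r ≥ 1.
Then b_{r+1} = -2b_r − 21 = -2·((-2)^r − 7) − 21 = -2·(-2)^r + 14 − 21 = (-2)^{r+1} − 7.
So the formula holds for r+1, and by induction b_m = (-2)^m − 7 for all m ≥ 1.

b_m = (-2)^m − 7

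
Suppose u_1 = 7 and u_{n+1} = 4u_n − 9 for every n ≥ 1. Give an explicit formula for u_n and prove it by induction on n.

Claim: u_n = 4^n + 3.

Base case: u_1 = 7, and 4^1 + 3 = 4 + 3 = 7.
Assume u_k = 4^k + 3 for some k ≥ 1.
Then u_{k+1} = 4u_k − 9 = 4·(4^k + 3) − 9 = 4^{k+1} + 12 − 9 = 4^{k+1} + 3.
So the formula holds for k+1, and by induction u_n = 4^n + 3 for all n ≥ 1.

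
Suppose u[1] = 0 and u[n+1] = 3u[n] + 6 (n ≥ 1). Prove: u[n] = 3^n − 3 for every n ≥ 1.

Base case: u[1] = 0, and 3^1 − 3 = 3 − 3 = 0.
Assume u[k] = 3^k − 3 for some k ≥ 1.
Then u[k+1] = 3u[k] + 6 = 3·(3^k − 3) + 6 = 3^{k+1} − 9 + 6 = 3^{k+1} − 3.
So the formula holds for k+1, and by induction u[n] = 3^n − 3 for all n ≥ 1.

u[n] = 3^n − 3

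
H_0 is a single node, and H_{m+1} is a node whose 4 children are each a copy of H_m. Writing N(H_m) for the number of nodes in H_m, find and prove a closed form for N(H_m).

Claim: N(H_m) = (4^{m+1} − 1)/3.

Base case: N(H_0) = 1, and (4^{0+1} − 1)/3 = 1.
Assume N(H_r) = (4^{r+1} − 1)/3.
Then N(H_{r+1}) = 1 + 4N(H_r) = 1 + 4·(4^{r+1} − 1)/3 = 1 + (4^{r+2} − 4)/3 = (3 + 4^{r+2} − 4)/3 = (4^{r+2} − 1)/3.
So the formula holds for r+1, and by induction N(H_m) = (4^{m+1} − 1)/3 for all m ≥ 0.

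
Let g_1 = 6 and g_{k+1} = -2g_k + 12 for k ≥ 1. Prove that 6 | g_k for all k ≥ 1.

Base case: g_1 = 6 = 6·1, so 6 | g_1.
Assume 6 | g_m, so g_m = 6t for some integer t.
Then g_{m+1} = -2g_m + 12 = -2·(6t) + 12 = 6(-2t + 2), so 6 | g_{m+1}.
By induction, 6 | g_k for all k ≥ 1.

6 | g_k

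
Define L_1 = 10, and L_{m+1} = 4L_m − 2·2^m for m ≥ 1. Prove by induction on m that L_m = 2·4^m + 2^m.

Base case: L_1 = 10, and 2·4^1 + 2^1 = 8 + 2 = 10.
Assume L_j = 2·4^j + 2^j for some j ≥ 1.
Then L_{j+1} = 4L_j − 2·2^j = 4·(2·4^j + 2^j) − 2·2^j = 2·4^{j+1} + 4·2^j − 2·2^j = 2·4^{j+1} + 2·2^j = 2·4^{j+1} + 2^{j+1}.
Hence L_m = 2·4^m + 2^m for every m ≥ 1, by induction.

L_m = 2·4^m + 2^m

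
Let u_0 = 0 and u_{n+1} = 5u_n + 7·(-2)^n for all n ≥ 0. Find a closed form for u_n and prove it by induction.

Claim: u_n = 5^n − (-2)^n.

Base case: u_0 = 0, and 5^0 − (-2)^0 = 1 − 1 = 0.
Assume u_j = 5^j − (-2)^j for some j ≥ 0.
Then u_{j+1} = 5u_j + 7·(-2)^j = 5·(5^j − (-2)^j) + 7·(-2)^j = 5^{j+1} − 5·(-2)^j + 7·(-2)^j = 5^{j+1} + 2·(-2)^j = 5^{j+1} − (-2)^{j+1}.
So the formula holds for j+1, and by induction u_n = 5^n − (-2)^n for all n ≥ 0.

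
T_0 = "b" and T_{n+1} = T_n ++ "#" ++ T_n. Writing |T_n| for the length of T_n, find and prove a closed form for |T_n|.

Claim: |T_n| = 2^{n+1} − 1.

Base case: |T_0| = 1, and 2^{0+1} − 1 = 1.
Assume |T_m| = 2^{m+1} − 1.
Then |T_{m+1}| = |T_m| + 1 + |T_m| = 2|T_m| + 1 = 2(2^{m+1} − 1) + 1 = 2^{m+2} − 2 + 1 = 2^{m+2} − 1.
By induction, |T_n| = 2^{n+1} − 1 for all n ≥ 0.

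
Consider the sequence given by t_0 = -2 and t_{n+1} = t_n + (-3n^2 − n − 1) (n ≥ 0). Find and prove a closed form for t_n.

Claim: t_n = -n^3 + n^2 − n − 2.

Base case: t_0 = -2, and -0^3 + 0^2 − 0 − 2 = -2.
Assume t_r = -r^3 + r^2 − r − 2.
Then t_{r+1} = t_r + (-3r^2 − r − 1) = (-r^3 + r^2 − r − 2) + (-3r^2 − r − 1) = -r^3 − 2r^2 − 2r − 3,
and -(r+1)^3 + (r+1)^2 − (r+1) − 2 = -r^3 − 2r^2 − 2r − 3.
Hence t_n = -n^3 + n^2 − n − 2 for every n ≥ 0, by induction.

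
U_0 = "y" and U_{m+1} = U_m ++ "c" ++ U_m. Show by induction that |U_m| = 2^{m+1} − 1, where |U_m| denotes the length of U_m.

Base case: |U_0| = 1, and 2^{0+1} − 1 = 1.
Assume |U_k| = 2^{k+1} − 1.
Then |U_{k+1}| = |U_k| + 1 + |U_k| = 2|U_k| + 1 = 2(2^{k+1} − 1) + 1 = 2^{k+2} − 2 + 1 = 2^{k+2} − 1.
Hence |U_m| = 2^{m+1} − 1 for every m ≥ 0, by induction.

|U_m| = 2^{m+1} − 1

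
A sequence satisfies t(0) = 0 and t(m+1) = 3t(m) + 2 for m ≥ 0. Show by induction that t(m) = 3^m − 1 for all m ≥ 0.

Base case: t(0) = 0, and 3^0 − 1 = 1 − 1 = 0.
Assume t(r) = 3^r − 1 for some r ≥ 0.
Then t(r+1) = 3t(r) + 2 = 3·(3^r − 1) + 2 = 3^{r+1} − 3 + 2 = 3^{r+1} − 1.
So the formula holds for r+1, and by induction t(m) = 3^m − 1 for all m ≥ 0.

t(m) = 3^m − 1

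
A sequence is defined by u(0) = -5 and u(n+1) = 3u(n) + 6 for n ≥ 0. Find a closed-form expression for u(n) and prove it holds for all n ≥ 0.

Claim: u(n) = -2·3^n − 3.

Base case: u(0) = -5, and -2·3^0 − 3 = -2 − 3 = -5.
Assume u(r) = -2·3^r − 3 for some r ≥ 0.
Then u(r+1) = 3u(r) + 6 = 3·(-2·3^r − 3) + 6 = -6·3^r − 9 + 6 = -2·3^{r+1} − 3.
So the formula holds for r+1, and by induction u(n) = -2·3^n − 3 for all n ≥ 0.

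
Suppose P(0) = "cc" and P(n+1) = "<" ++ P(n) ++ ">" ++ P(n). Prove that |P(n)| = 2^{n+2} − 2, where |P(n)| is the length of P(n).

Base case: |P(0)| = 2, and 2^{0+2} − 2 = 2.
Assume |P(r)| = 2^{r+2} − 2.
Then |P(r+1)| = 1 + |P(r)| + 1 + |P(r)| = 2|P(r)| + 2 = 2(2^{r+2} − 2) + 2 = 2^{r+3} − 4 + 2 = 2^{r+3} − 2.
This completes the inductive step, so |P(n)| = 2^{n+2} − 2 for all n ≥ 0.

|P(n)| = 2^{n+2} − 2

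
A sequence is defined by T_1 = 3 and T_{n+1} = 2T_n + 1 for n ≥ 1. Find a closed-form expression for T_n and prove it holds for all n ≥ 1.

Claim: T_n = 2^{n+1} − 1.

Base case: T_1 = 3, and 2^{1+1} − 1 = 4 − 1 = 3.
Assume T_m = 2^{m+1} − 1 for some m ≥ 1.
Then T_{m+1} = 2T_m + 1 = 2·(2^{m+1} − 1) + 1 = 2^{m+2} − 2 + 1 = 2^{m+2} − 1.
By induction, T_n = 2^{n+1} − 1 for all n ≥ 1.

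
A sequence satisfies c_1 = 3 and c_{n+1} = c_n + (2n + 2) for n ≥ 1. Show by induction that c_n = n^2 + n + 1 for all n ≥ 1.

Base case: c_1 = 3, and 1^2 + 1 + 1 = 3.
Assume c_r = r^2 + r + 1.
Then c_{r+1} = c_r + (2r + 2) = (r^2 + r + 1) + (2r + 2) = r^2 + 3r + 3,
and (r+1)^2 + (r+1) + 1 = r^2 + 3r + 3.
Hence c_n = n^2 + n + 1 for every n ≥ 1, by induction.

c_n = n^2 + n + 1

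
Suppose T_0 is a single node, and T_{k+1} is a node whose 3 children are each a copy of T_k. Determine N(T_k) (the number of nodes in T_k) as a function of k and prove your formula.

Claim: N(T_k) = (3^{k+1} − 1)/2.

Base case: N(T_0) = 1, and (3^{0+1} − 1)/2 = 1.
Assume N(T_j) = (3^{j+1} − 1)/2.
Then N(T_{j+1}) = 1 + 3N(T_j) = 1 + 3·(3^{j+1} − 1)/2 = 1 + (3^{j+2} − 3)/2 = (2 + 3^{j+2} − 3)/2 = (3^{j+2} − 1)/2.
By induction, N(T_k) = (3^{k+1} − 1)/2 for all k ≥ 0.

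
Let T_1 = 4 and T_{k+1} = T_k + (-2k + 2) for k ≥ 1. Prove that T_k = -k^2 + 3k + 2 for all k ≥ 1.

Base case: T_1 = 4, and -1^2 + 3·1 + 2 = 4.
Assume T_m = -m^2 + 3m + 2.
Then T_{m+1} = T_m + (-2m + 2) = (-m^2 + 3m + 2) + (-2m + 2) = -m^2 + m + 4,
and -(m+1)^2 + 3·(m+1) + 2 = -m^2 + m + 4.
This completes the inductive step, so T_k = -k^2 + 3k + 2 for all k ≥ 1.

T_k = -k^2 + 3k + 2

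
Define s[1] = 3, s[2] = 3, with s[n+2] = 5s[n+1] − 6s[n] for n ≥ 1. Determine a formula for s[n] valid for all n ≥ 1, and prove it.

Claim: s[n] = 3·2^n − 3^n.

Base cases: s[1] = 3 and 3·2^1 − 3^1 = 3; s[2] = 3 and 3·2^2 − 3^2 = 3.
Assume s[j] = 3·2^j − 3^j for all 1 ≤ j ≤ m, where m ≥ 2.
Then s[m+1] = 5s[m] − 6s[m−1] = 5·(3·2^m − 3^m) − 6·(3·2^{m−1} − 3^{m−1}) = 3·(5·2 − 6)2^{m−1} − (5·3 − 6)3^{m−1} = 12·2^{m−1} − 9·3^{m−1} = 3·2^{m+1} − 3^{m+1}.
Hence s[n] = 3·2^n − 3^n for every n ≥ 1, by strong induction.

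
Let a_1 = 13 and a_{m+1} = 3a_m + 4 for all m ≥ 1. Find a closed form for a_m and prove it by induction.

Claim: a_m = 5·3^m − 2.

Base case: a_1 = 13, and 5·3^1 − 2 = 15 − 2 = 13.
Assume a_r = 5·3^r − 2 for some r ≥ 1.
Then a_{r+1} = 3a_r + 4 = 3·(5·3^r − 2) + 4 = 15·3^r − 6 + 4 = 5·3^{r+1} − 2.
This completes the inductive step, so a_m = 5·3^m − 2 for all m ≥ 1.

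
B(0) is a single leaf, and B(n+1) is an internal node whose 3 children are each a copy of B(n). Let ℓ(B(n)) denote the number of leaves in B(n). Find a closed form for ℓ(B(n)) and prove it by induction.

Claim: ℓ(B(n)) = 3^n.

Base case: ℓ(B(0)) = 1, and 3^0 = 1.
Assume ℓ(B(j)) = 3^j.
Then ℓ(B(j+1)) = 3·ℓ(B(j)) = 3·3^j = 3^{j+1}.
Hence ℓ(B(n)) = 3^n for every n ≥ 0, by induction.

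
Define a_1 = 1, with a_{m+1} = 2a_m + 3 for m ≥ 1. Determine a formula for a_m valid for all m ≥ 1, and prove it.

Claim: a_m = 2^{m+1} − 3.

Base case: a_1 = 1, and 2^{1+1} − 3 = 4 − 3 = 1.
Assume a_j = 2^{j+1} − 3 for some j ≥ 1.
Then a_{j+1} = 2a_j + 3 = 2·(2^{j+1} − 3) + 3 = 2^{j+2} − 6 + 3 = 2^{j+2} − 3.
This completes the inductive step, so a_m = 2^{m+1} − 3 for all m ≥ 1.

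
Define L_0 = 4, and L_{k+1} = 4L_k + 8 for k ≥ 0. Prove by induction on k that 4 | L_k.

Base case: L_0 = 4 = 4·1, so 4 | L_0.
Assume 4 | L_r, so L_r = 4t for some integer t.
Then L_{r+1} = 4L_r + 8 = 4·(4t) + 8 = 4(4t + 2), so 4 | L_{r+1}.
By induction, 4 | L_k for all k ≥ 0.

4 | L_k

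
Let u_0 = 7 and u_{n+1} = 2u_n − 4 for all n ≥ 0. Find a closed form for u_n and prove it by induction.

Claim: u_n = 3·2^n + 4.

Base case: u_0 = 7, and 3·2^0 + 4 = 3 + 4 = 7.
Assume u_k = 3·2^k + 4 for some k ≥ 0.
Then u_{k+1} = 2u_k − 4 = 2·(3·2^k + 4) − 4 = 6·2^k + 8 − 4 = 3·2^{k+1} + 4.
This completes the inductive step, so u_n = 3·2^n + 4 for all n ≥ 0.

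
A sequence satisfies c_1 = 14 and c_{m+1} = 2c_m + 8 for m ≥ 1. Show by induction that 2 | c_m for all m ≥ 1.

Base case: c_1 = 14 = 2·7, so 2 | c_1.
Assume 2 | c_j, so c_j = 2t for some integer t.
Then c_{j+1} = 2c_j + 8 = 2·(2t) + 8 = 2(2t + 4), so 2 | c_{j+1}.
By induction, 2 | c_m for all m ≥ 1.

2 | c_m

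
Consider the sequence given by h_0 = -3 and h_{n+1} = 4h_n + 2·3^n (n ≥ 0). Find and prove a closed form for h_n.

Claim: h_n = -4^n − 2·3^n.

Base case: h_0 = -3, and -4^0 − 2·3^0 = -1 − 2 = -3.
Assume h_m = -4^m − 2·3^m for some m ≥ 0.
Then h_{m+1} = 4h_m + 2·3^m = 4·(-4^m − 2·3^m) + 2·3^m = -4^{m+1} − 8·3^m + 2·3^m = -4^{m+1} − 6·3^m = -4^{m+1} − 2·3^{m+1}.
This completes the inductive step, so h_n = -4^n − 2·3^n for all n ≥ 0.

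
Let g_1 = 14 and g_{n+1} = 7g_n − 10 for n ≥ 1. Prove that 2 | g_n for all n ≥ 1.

Base case: g_1 = 14 = 2·7, so 2 | g_1.
Assume 2 | g_m, so g_m = 2t for some integer t.
Then g_{m+1} = 7g_m − 10 = 7·(2t) − 10 = 2(7t − 5), so 2 | g_{m+1}.
So the property holds for m+1, and by induction 2 | g_n for all n ≥ 1.

2 | g_n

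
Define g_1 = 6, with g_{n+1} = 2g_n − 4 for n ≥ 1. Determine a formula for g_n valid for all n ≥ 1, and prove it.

Claim: g_n = 2^n + 4.

Base case: g_1 = 6, and 2^1 + 4 = 2 + 4 = 6.
Assume g_r = 2^r + 4 for some r ≥ 1.
Then g_{r+1} = 2g_r − 4 = 2·(2^r + 4) − 4 = 2^{r+1} + 8 − 4 = 2^{r+1} + 4.
Hence g_n = 2^n + 4 for every n ≥ 1, by induction.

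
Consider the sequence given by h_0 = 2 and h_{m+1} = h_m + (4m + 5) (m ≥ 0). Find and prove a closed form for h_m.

Claim: h_m = 2m^2 + 3m + 2.

Base case: h_0 = 2, and 2·0^2 + 3·0 + 2 = 2.
Assume h_j = 2j^2 + 3j + 2.
Then h_{j+1} = h_j + (4j + 5) = (2j^2 + 3j + 2) + (4j + 5) = 2j^2 + 7j + 7,
and 2·(j+1)^2 + 3·(j+1) + 2 = 2j^2 + 7j + 7.
Hence h_m = 2m^2 + 3m + 2 for every m ≥ 0, by induction.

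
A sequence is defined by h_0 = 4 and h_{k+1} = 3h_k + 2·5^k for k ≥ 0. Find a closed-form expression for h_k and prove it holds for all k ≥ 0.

Claim: h_k = 3·3^k + 5^k.

Base case: h_0 = 4, and 3·3^0 + 5^0 = 3 + 1 = 4.
Assume h_m = 3·3^m + 5^m for some m ≥ 0.
Then h_{m+1} = 3h_m + 2·5^m = 3·(3·3^m + 5^m) + 2·5^m = 3·3^{m+1} + 3·5^m + 2·5^m = 3·3^{m+1} + 5·5^m = 3·3^{m+1} + 5^{m+1}.
This completes the inductive step, so h_k = 3·3^k + 5^k for all k ≥ 0.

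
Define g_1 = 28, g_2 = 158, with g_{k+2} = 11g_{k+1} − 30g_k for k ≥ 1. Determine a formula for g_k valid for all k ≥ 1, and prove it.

Claim: g_k = 3·6^k + 2·5^k.

Base cases: g_1 = 28 and 3·6^1 + 2·5^1 = 28; g_2 = 158 and 3·6^2 + 2·5^2 = 158.
Assume g_i = 3·6^i + 2·5^i for all 1 ≤ i ≤ j, where j ≥ 2.
Then g_{j+1} = 11g_j − 30g_{j−1} = 11·(3·6^j + 2·5^j) − 30·(3·6^{j−1} + 2·5^{j−1}) = 3·(11·6 − 30)6^{j−1} + 2·(11·5 − 30)5^{j−1} = 108·6^{j−1} + 50·5^{j−1} = 3·6^{j+1} + 2·5^{j+1}.
Hence g_k = 3·6^k + 2·5^k for every k ≥ 1, by strong induction.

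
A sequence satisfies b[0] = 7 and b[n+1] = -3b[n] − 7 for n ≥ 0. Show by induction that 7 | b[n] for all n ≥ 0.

Base case: b[0] = 7 = 7·1, so 7 | b[0].
Assume 7 | b[k], so b[k] = 7t for some integer t.
Then b[k+1] = -3b[k] − 7 = -3·(7t) − 7 = 7(-3t − 1), so 7 | b[k+1].
This completes the inductive step, so 7 | b[n] for all n ≥ 0.

7 | b[n]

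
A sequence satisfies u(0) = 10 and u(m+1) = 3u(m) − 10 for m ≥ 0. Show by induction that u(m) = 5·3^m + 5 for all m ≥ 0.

Base case: u(0) = 10, and 5·3^0 + 5 = 5 + 5 = 10.
Assume u(j) = 5·3^j + 5 for some j ≥ 0.
Then u(j+1) = 3u(j) − 10 = 3·(5·3^j + 5) − 10 = 15·3^j + 15 − 10 = 5·3^{j+1} + 5.
By induction, u(m) = 5·3^m + 5 for all m ≥ 0.

u(m) = 5·3^m + 5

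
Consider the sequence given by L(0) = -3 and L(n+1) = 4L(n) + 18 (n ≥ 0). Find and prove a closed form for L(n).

Claim: L(n) = 3·4^n − 6.

Base case: L(0) = -3, and 3·4^0 − 6 = 3 − 6 = -3.
Assume L(j) = 3·4^j − 6 for some j ≥ 0.
Then L(j+1) = 4L(j) + 18 = 4·(3·4^j − 6) + 18 = 12·4^j − 24 + 18 = 3·4^{j+1} − 6.
Hence L(n) = 3·4^n − 6 for every n ≥ 0, by induction.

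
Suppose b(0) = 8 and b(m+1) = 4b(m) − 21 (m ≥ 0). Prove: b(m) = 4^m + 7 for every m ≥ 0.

Base case: b(0) = 8, and 4^0 + 7 = 1 + 7 = 8.
Assume b(r) = 4^r + 7 for some r ≥ 0.
Then b(r+1) = 4b(r) − 21 = 4·(4^r + 7) − 21 = 4^{r+1} + 28 − 21 = 4^{r+1} + 7.
So the formula holds for r+1, and by induction b(m) = 4^m + 7 for all m ≥ 0.

b(m) = 4^m + 7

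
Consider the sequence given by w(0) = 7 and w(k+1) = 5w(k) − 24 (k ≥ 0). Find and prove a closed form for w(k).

Claim: w(k) = 5^k + 6.

Base case: w(0) = 7, and 5^0 + 6 = 1 + 6 = 7.
Assume w(r) = 5^r + 6 for some r ≥ 0.
Then w(r+1) = 5w(r) − 24 = 5·(5^r + 6) − 24 = 5^{r+1} + 30 − 24 = 5^{r+1} + 6.
Hence w(k) = 5^k + 6 for every k ≥ 0, by induction.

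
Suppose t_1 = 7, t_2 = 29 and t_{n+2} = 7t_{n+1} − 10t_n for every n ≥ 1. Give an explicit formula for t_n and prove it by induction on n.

Claim: t_n = 5^n + 2^n.

Base cases: t_1 = 7 and 5^1 + 2^1 = 7; t_2 = 29 and 5^2 + 2^2 = 29.
Assume t_i = 5^i + 2^i for all 1 ≤ i ≤ j, where j ≥ 2.
Then t_{j+1} = 7t_j − 10t_{j−1} = 7·(5^j + 2^j) − 10·(5^{j−1} + 2^{j−1}) = (7·5 − 10)5^{j−1} + (7·2 − 10)2^{j−1} = 25·5^{j−1} + 4·2^{j−1} = 5^{j+1} + 2^{j+1}.
So the formula holds for j+1, and by strong induction t_n = 5^n + 2^n for all n ≥ 1.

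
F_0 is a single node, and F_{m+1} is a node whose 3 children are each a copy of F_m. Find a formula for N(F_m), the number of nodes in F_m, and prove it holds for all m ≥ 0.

Claim: N(F_m) = (3^{m+1} − 1)/2.

Base case: N(F_0) = 1, and (3^{0+1} − 1)/2 = 1.
Assume N(F_k) = (3^{k+1} − 1)/2.
Then N(F_{k+1}) = 1 + 3N(F_k) = 1 + 3·(3^{k+1} − 1)/2 = 1 + (3^{k+2} − 3)/2 = (2 + 3^{k+2} − 3)/2 = (3^{k+2} − 1)/2.
Hence N(F_m) = (3^{m+1} − 1)/2 for every m ≥ 0, by induction.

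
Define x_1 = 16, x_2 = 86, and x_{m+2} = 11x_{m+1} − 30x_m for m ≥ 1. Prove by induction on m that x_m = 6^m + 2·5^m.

Base cases: x_1 = 16 and 6^1 + 2·5^1 = 16; x_2 = 86 and 6^2 + 2·5^2 = 86.
Assume x_i = 6^i + 2·5^i for all 1 ≤ i ≤ j, where j ≥ 2.
Then x_{j+1} = 11x_j − 30x_{j−1} = 11·(6^j + 2·5^j) − 30·(6^{j−1} + 2·5^{j−1}) = (11·6 − 30)6^{j−1} + 2·(11·5 − 30)5^{j−1} = 36·6^{j−1} + 50·5^{j−1} = 6^{j+1} + 2·5^{j+1}.
Hence x_m = 6^m + 2·5^m for every m ≥ 1, by strong induction.

x_m = 6^m + 2·5^m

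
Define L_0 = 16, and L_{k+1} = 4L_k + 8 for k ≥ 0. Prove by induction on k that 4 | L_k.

Base case: L_0 = 16 = 4·4, so 4 | L_0.
Assume 4 | L_m, so L_m = 4t for some integer t.
Then L_{m+1} = 4L_m + 8 = 4·(4t) + 8 = 4(4t + 2), so 4 | L_{m+1}.
By induction, 4 | L_k for all k ≥ 0.

4 | L_k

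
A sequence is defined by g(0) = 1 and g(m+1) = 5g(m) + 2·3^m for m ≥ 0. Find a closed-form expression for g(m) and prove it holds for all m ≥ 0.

Claim: g(m) = 2·5^m − 3^m.

Base case: g(0) = 1, and 2·5^0 − 3^0 = 2 − 1 = 1.
Assume g(r) = 2·5^r − 3^r for some r ≥ 0.
Then g(r+1) = 5g(r) + 2·3^r = 5·(2·5^r − 3^r) + 2·3^r = 2·5^{r+1} − 5·3^r + 2·3^r = 2·5^{r+1} − 3·3^r = 2·5^{r+1} − 3^{r+1}.
Hence g(m) = 2·5^m − 3^m for every m ≥ 0, by induction.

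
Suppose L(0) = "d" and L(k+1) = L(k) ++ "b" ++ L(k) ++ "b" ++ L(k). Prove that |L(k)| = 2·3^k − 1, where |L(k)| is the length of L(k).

Base case: |L(0)| = 1, and 2·3^0 − 1 = 1.
Assume |L(m)| = 2·3^m − 1.
Then |L(m+1)| = 3|L(m)| + 2 = 3(2·3^m − 1) + 2 = 2·3^{m+1} − 3 + 2 = 2·3^{m+1} − 1.
This completes the inductive step, so |L(k)| = 2·3^k − 1 for all k ≥ 0.

|L(k)| = 2·3^k − 1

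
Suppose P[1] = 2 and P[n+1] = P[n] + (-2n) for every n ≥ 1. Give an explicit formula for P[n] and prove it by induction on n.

Claim: P[n] = -n^2 + n + 2.

Base case: P[1] = 2, and -1^2 + 1 + 2 = 2.
Assume P[k] = -k^2 + k + 2.
Then P[k+1] = P[k] + (-2k) = (-k^2 + k + 2) + (-2k) = -k^2 − k + 2,
and -(k+1)^2 + (k+1) + 2 = -k^2 − k + 2.
This completes the inductive step, so P[n] = -n^2 + n + 2 for all n ≥ 1.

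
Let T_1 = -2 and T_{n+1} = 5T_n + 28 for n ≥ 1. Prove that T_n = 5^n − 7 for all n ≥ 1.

Base case: T_1 = -2, and 5^1 − 7 = 5 − 7 = -2.
Assume T_m = 5^m − 7 for some m ≥ 1.
Then T_{m+1} = 5T_m + 28 = 5·(5^m − 7) + 28 = 5^{m+1} − 35 + 28 = 5^{m+1} − 7.
By induction, T_n = 5^n − 7 for all n ≥ 1.

T_n = 5^n − 7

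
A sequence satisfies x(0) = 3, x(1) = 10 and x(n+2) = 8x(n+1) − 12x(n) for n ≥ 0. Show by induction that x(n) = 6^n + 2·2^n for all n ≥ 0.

Base cases: x(0) = 3 and 6^0 + 2·2^0 = 3; x(1) = 10 and 6^1 + 2·2^1 = 10.
Assume x(i) = 6^i + 2·2^i for all 0 ≤ i ≤ j, where j ≥ 1.
Then x(j+1) = 8x(j) − 12x(j−1) = 8·(6^j + 2·2^j) − 12·(6^{j−1} + 2·2^{j−1}) = (8·6 − 12)6^{j−1} + 2·(8·2 − 12)2^{j−1} = 36·6^{j−1} + 8·2^{j−1} = 6^{j+1} + 2·2^{j+1}.
Hence x(n) = 6^n + 2·2^n for every n ≥ 0, by strong induction.

x(n) = 6^n + 2·2^n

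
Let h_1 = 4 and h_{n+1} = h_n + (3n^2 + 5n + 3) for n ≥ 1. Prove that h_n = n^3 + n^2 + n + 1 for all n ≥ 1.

Base case: h_1 = 4, and 1^3 + 1^2 + 1 + 1 = 4.
Assume h_k = k^3 + k^2 + k + 1.
Then h_{k+1} = h_k + (3k^2 + 5k + 3) = (k^3 + k^2 + k + 1) + (3k^2 + 5k + 3) = k^3 + 4k^2 + 6k + 4,
and (k+1)^3 + (k+1)^2 + (k+1) + 1 = k^3 + 4k^2 + 6k + 4.
This completes the inductive step, so h_n = n^3 + n^2 + n + 1 for all n ≥ 1.

h_n = n^3 + n^2 + n + 1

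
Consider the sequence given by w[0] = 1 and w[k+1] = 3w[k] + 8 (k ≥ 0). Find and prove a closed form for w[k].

Claim: w[k] = 5·3^k − 4.

Base case: w[0] = 1, and 5·3^0 − 4 = 5 − 4 = 1.
Assume w[m] = 5·3^m − 4 for some m ≥ 0.
Then w[m+1] = 3w[m] + 8 = 3·(5·3^m − 4) + 8 = 15·3^m − 12 + 8 = 5·3^{m+1} − 4.
By induction, w[k] = 5·3^k − 4 for all k ≥ 0.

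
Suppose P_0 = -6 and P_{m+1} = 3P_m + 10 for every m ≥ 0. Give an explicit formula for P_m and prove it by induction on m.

Claim: P_m = -3^m − 5.

Base case: P_0 = -6, and -3^0 − 5 = -1 − 5 = -6.
Assume P_r = -3^r − 5 for some r ≥ 0.
Then P_{r+1} = 3P_r + 10 = 3·(-3^r − 5) + 10 = -3^{r+1} − 15 + 10 = -3^{r+1} − 5.
By induction, P_m = -3^m − 5 for all m ≥ 0.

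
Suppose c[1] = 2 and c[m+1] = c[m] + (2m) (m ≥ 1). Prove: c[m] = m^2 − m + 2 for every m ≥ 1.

Base case: c[1] = 2, and 1^2 − 1 + 2 = 2.
Assume c[k] = k^2 − k + 2.
Then c[k+1] = c[k] + (2k) = (k^2 − k + 2) + (2k) = k^2 + k + 2,
and (k+1)^2 − (k+1) + 2 = k^2 + k + 2.
Hence c[m] = m^2 − m + 2 for every m ≥ 1, by induction.

c[m] = m^2 − m + 2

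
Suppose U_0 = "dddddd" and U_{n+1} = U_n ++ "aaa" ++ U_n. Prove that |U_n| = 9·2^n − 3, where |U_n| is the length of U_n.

Base case: |U_0| = 6, and 9·2^0 − 3 = 6.
Assume |U_j| = 9·2^j − 3.
Then |U_{j+1}| = |U_j| + 3 + |U_j| = 2|U_j| + 3 = 2(9·2^j − 3) + 3 = 9·2^{j+1} − 6 + 3 = 9·2^{j+1} − 3.
By induction, |U_n| = 9·2^n − 3 for all n ≥ 0.

|U_n| = 9·2^n − 3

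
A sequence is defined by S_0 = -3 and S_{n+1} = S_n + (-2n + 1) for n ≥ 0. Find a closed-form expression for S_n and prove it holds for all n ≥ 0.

Claim: S_n = -n^2 + 2n − 3.

Base case: S_0 = -3, and -0^2 + 2·0 − 3 = -3.
Assume S_j = -j^2 + 2j − 3.
Then S_{j+1} = S_j + (-2j + 1) = (-j^2 + 2j − 3) + (-2j + 1) = -j^2 − 2,
and -(j+1)^2 + 2·(j+1) − 3 = -j^2 − 2.
By induction, S_n = -n^2 + 2n − 3 for all n ≥ 0.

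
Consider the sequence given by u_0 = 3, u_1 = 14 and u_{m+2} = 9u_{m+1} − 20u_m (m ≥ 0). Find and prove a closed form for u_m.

Claim: u_m = 2·5^m + 4^m.

Base cases: u_0 = 3 and 2·5^0 + 4^0 = 3; u_1 = 14 and 2·5^1 + 4^1 = 14.
Assume u_i = 2·5^i + 4^i for all 0 ≤ i ≤ j, where j ≥ 1.
Then u_{j+1} = 9u_j − 20u_{j−1} = 9·(2·5^j + 4^j) − 20·(2·5^{j−1} + 4^{j−1}) = 2·(9·5 − 20)5^{j−1} + (9·4 − 20)4^{j−1} = 50·5^{j−1} + 16·4^{j−1} = 2·5^{j+1} + 4^{j+1}.
By strong induction, u_m = 2·5^m + 4^m for all m ≥ 0.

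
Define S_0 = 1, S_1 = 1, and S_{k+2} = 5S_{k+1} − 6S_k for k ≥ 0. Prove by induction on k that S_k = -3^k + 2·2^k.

Base cases: S_0 = 1 and -3^0 + 2·2^0 = 1; S_1 = 1 and -3^1 + 2·2^1 = 1.
Assume S_j = -3^j + 2·2^j for all 0 ≤ j ≤ r, where r ≥ 1.
Then S_{r+1} = 5S_r − 6S_{r−1} = 5·(-3^r + 2·2^r) − 6·(-3^{r−1} + 2·2^{r−1}) = -(5·3 − 6)3^{r−1} + 2·(5·2 − 6)2^{r−1} = -9·3^{r−1} + 8·2^{r−1} = -3^{r+1} + 2·2^{r+1}.
This completes the inductive step, so S_k = -3^k + 2·2^k for all k ≥ 0.

S_k = -3^k + 2·2^k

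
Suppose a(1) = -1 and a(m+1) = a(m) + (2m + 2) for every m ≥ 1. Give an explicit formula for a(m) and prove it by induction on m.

Claim: a(m) = m^2 + m − 3.

Base case: a(1) = -1, and 1^2 + 1 − 3 = -1.
Assume a(r) = r^2 + r − 3.
Then a(r+1) = a(r) + (2r + 2) = (r^2 + r − 3) + (2r + 2) = r^2 + 3r − 1,
and (r+1)^2 + (r+1) − 3 = r^2 + 3r − 1.
This completes the inductive step, so a(m) = m^2 + m − 3 for all m ≥ 1.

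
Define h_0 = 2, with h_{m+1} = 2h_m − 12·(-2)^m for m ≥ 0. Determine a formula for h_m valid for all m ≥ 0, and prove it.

Claim: h_m = -2^m + 3·(-2)^m.

Base case: h_0 = 2, and -2^0 + 3·(-2)^0 = -1 + 3 = 2.
Assume h_j = -2^j + 3·(-2)^j for some j ≥ 0.
Then h_{j+1} = 2h_j − 12·(-2)^j = 2·(-2^j + 3·(-2)^j) − 12·(-2)^j = -2^{j+1} + 6·(-2)^j − 12·(-2)^j = -2^{j+1} − 6·(-2)^j = -2^{j+1} + 3·(-2)^{j+1}.
So the formula holds for j+1, and by induction h_m = -2^m + 3·(-2)^m for all m ≥ 0.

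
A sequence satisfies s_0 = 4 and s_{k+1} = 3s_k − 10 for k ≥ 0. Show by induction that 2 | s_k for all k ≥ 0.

Base case: s_0 = 4 = 2·2, so 2 | s_0.
Assume 2 | s_r, so s_r = 2t for some integer t.
Then s_{r+1} = 3s_r − 10 = 3·(2t) − 10 = 2(3t − 5), so 2 | s_{r+1}.
This completes the inductive step, so 2 | s_k for all k ≥ 0.

2 | s_k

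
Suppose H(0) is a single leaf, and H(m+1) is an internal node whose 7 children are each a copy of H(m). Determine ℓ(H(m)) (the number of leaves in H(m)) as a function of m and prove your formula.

Claim: ℓ(H(m)) = 7^m.

Base case: ℓ(H(0)) = 1, and 7^0 = 1.
Assume ℓ(H(r)) = 7^r.
Then ℓ(H(r+1)) = 7·ℓ(H(r)) = 7·7^r = 7^{r+1}.
Hence ℓ(H(m)) = 7^m for every m ≥ 0, by induction.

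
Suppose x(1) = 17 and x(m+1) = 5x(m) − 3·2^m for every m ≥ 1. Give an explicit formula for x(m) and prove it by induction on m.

Claim: x(m) = 3·5^m + 2^m.

Base case: x(1) = 17, and 3·5^1 + 2^1 = 15 + 2 = 17.
Assume x(j) = 3·5^j + 2^j for some j ≥ 1.
Then x(j+1) = 5x(j) − 3·2^j = 5·(3·5^j + 2^j) − 3·2^j = 3·5^{j+1} + 5·2^j − 3·2^j = 3·5^{j+1} + 2·2^j = 3·5^{j+1} + 2^{j+1}.
By induction, x(m) = 3·5^m + 2^m for all m ≥ 1.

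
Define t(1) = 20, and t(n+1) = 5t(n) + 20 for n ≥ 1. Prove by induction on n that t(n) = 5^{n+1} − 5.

Base case: t(1) = 20, and 5^{1+1} − 5 = 25 − 5 = 20.
Assume t(k) = 5^{k+1} − 5 for some k ≥ 1.
Then t(k+1) = 5t(k) + 20 = 5·(5^{k+1} − 5) + 20 = 5^{k+2} − 25 + 20 = 5^{k+2} − 5.
So the formula holds for k+1, and by induction t(n) = 5^{n+1} − 5 for all n ≥ 1.

t(n) = 5^{n+1} − 5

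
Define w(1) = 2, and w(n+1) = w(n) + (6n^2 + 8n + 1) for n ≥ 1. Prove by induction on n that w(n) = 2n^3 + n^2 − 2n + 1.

Base case: w(1) = 2, and 2·1^3 + 1^2 − 2·1 + 1 = 2.
Assume w(k) = 2k^3 + k^2 − 2k + 1.
Then w(k+1) = w(k) + (6k^2 + 8k + 1) = (2k^3 + k^2 − 2k + 1) + (6k^2 + 8k + 1) = 2k^3 + 7k^2 + 6k + 2,
and 2·(k+1)^3 + (k+1)^2 − 2·(k+1) + 1 = 2k^3 + 7k^2 + 6k + 2.
Hence w(n) = 2n^3 + n^2 − 2n + 1 for every n ≥ 1, by induction.

w(n) = 2n^3 + n^2 − 2n + 1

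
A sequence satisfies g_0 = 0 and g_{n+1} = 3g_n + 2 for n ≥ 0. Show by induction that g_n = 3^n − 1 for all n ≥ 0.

Base case: g_0 = 0, and 3^0 − 1 = 1 − 1 = 0.
Assume g_r = 3^r − 1 for some r ≥ 0.
Then g_{r+1} = 3g_r + 2 = 3·(3^r − 1) + 2 = 3^{r+1} − 3 + 2 = 3^{r+1} − 1.
So the formula holds for r+1, and by induction g_n = 3^n − 1 for all n ≥ 0.

g_n = 3^n − 1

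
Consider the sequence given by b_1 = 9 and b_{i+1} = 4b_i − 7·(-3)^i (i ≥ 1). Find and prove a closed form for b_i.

Claim: b_i = 3·4^i + (-3)^i.

Base case: b_1 = 9, and 3·4^1 + (-3)^1 = 12 − 3 = 9.
Assume b_m = 3·4^m + (-3)^m for some m ≥ 1.
Then b_{m+1} = 4b_m − 7·(-3)^m = 4·(3·4^m + (-3)^m) − 7·(-3)^m = 3·4^{m+1} + 4·(-3)^m − 7·(-3)^m = 3·4^{m+1} − 3·(-3)^m = 3·4^{m+1} + (-3)^{m+1}.
So the formula holds for m+1, and by induction b_i = 3·4^i + (-3)^i for all i ≥ 1.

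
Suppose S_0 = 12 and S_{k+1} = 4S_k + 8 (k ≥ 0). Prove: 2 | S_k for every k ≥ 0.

Base case: S_0 = 12 = 2·6, so 2 | S_0.
Assume 2 | S_j, so S_j = 2t for some integer t.
Then S_{j+1} = 4S_j + 8 = 4·(2t) + 8 = 2(4t + 4), so 2 | S_{j+1}.
By induction, 2 | S_k for all k ≥ 0.

2 | S_k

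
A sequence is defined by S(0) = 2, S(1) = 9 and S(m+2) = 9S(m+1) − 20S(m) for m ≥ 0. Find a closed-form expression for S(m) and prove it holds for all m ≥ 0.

Claim: S(m) = 5^m + 4^m.

Base cases: S(0) = 2 and 5^0 + 4^0 = 2; S(1) = 9 and 5^1 + 4^1 = 9.
Assume S(j) = 5^j + 4^j for all 0 ≤ j ≤ r, where r ≥ 1.
Then S(r+1) = 9S(r) − 20S(r−1) = 9·(5^r + 4^r) − 20·(5^{r−1} + 4^{r−1}) = (9·5 − 20)5^{r−1} + (9·4 − 20)4^{r−1} = 25·5^{r−1} + 16·4^{r−1} = 5^{r+1} + 4^{r+1}.
Hence S(m) = 5^m + 4^m for every m ≥ 0, by strong induction.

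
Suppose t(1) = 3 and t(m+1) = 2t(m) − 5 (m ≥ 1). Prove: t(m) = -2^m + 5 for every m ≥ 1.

Base case: t(1) = 3, and -2^1 + 5 = -2 + 5 = 3.
Assume t(k) = -2^k + 5 for some k ≥ 1.
Then t(k+1) = 2t(k) − 5 = 2·(-2^k + 5) − 5 = -2^{k+1} + 10 − 5 = -2^{k+1} + 5.
By induction, t(m) = -2^m + 5 for all m ≥ 1.

t(m) = -2^m + 5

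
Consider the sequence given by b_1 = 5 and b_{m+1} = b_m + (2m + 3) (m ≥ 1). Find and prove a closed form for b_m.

Claim: b_m = m^2 + 2m + 2.

Base case: b_1 = 5, and 1^2 + 2·1 + 2 = 5.
Assume b_k = k^2 + 2k + 2.
Then b_{k+1} = b_k + (2k + 3) = (k^2 + 2k + 2) + (2k + 3) = k^2 + 4k + 5,
and (k+1)^2 + 2·(k+1) + 2 = k^2 + 4k + 5.
Hence b_m = m^2 + 2m + 2 for every m ≥ 1, by induction.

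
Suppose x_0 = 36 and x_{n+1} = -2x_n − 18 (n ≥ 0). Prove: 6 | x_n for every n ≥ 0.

Base case: x_0 = 36 = 6·6, so 6 | x_0.
Assume 6 | x_k, so x_k = 6t for some integer t.
Then x_{k+1} = -2x_k − 18 = -2·(6t) − 18 = 6(-2t − 3), so 6 | x_{k+1}.
This completes the inductive step, so 6 | x_n for all n ≥ 0.

6 | x_n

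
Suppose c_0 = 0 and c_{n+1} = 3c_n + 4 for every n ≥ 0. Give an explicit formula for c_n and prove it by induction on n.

Claim: c_n = 2·3^n − 2.

Base case: c_0 = 0, and 2·3^0 − 2 = 2 − 2 = 0.
Assume c_k = 2·3^k − 2 for some k ≥ 0.
Then c_{k+1} = 3c_k + 4 = 3·(2·3^k − 2) + 4 = 6·3^k − 6 + 4 = 2·3^{k+1} − 2.
Hence c_n = 2·3^n − 2 for every n ≥ 0, by induction.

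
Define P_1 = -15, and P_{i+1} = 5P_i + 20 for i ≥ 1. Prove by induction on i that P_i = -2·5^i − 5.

Base case: P_1 = -15, and -2·5^1 − 5 = -10 − 5 = -15.
Assume P_k = -2·5^k − 5 for some k ≥ 1.
Then P_{k+1} = 5P_k + 20 = 5·(-2·5^k − 5) + 20 = -10·5^k − 25 + 20 = -2·5^{k+1} − 5.
Hence P_i = -2·5^i − 5 for every i ≥ 1, by induction.

P_i = -2·5^i − 5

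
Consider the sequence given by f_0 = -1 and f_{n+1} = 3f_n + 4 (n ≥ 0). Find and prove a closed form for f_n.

Claim: f_n = 3^n − 2.

Base case: f_0 = -1, and 3^0 − 2 = 1 − 2 = -1.
Assume f_j = 3^j − 2 for some j ≥ 0.
Then f_{j+1} = 3f_j + 4 = 3·(3^j − 2) + 4 = 3^{j+1} − 6 + 4 = 3^{j+1} − 2.
By induction, f_n = 3^n − 2 for all n ≥ 0.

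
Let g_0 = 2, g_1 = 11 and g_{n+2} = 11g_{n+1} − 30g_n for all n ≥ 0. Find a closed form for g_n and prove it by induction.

Claim: g_n = 5^n + 6^n.

Base cases: g_0 = 2 and 5^0 + 6^0 = 2; g_1 = 11 and 5^1 + 6^1 = 11.
Assume g_j = 5^j + 6^j for all 0 ≤ j ≤ m, where m ≥ 1.
Then g_{m+1} = 11g_m − 30g_{m−1} = 11·(5^m + 6^m) − 30·(5^{m−1} + 6^{m−1}) = (11·5 − 30)5^{m−1} + (11·6 − 30)6^{m−1} = 25·5^{m−1} + 36·6^{m−1} = 5^{m+1} + 6^{m+1}.
This completes the inductive step, so g_n = 5^n + 6^n for all n ≥ 0.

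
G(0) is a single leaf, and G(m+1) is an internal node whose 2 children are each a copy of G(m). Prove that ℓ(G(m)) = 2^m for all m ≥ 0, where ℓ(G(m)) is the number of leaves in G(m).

Base case: ℓ(G(0)) = 1, and 2^0 = 1.
Assume ℓ(G(k)) = 2^k.
Then ℓ(G(k+1)) = 2·ℓ(G(k)) = 2·2^k = 2^{k+1}.
This completes the inductive step, so ℓ(G(m)) = 2^m for all m ≥ 0.

ℓ(G(m)) = 2^m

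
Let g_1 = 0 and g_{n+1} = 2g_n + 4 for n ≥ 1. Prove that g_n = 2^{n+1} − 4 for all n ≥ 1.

Base case: g_1 = 0, and 2^{1+1} − 4 = 4 − 4 = 0.
Assume g_r = 2^{r+1} − 4 for some r ≥ 1.
Then g_{r+1} = 2g_r + 4 = 2·(2^{r+1} − 4) + 4 = 2^{r+2} − 8 + 4 = 2^{r+2} − 4.
Hence g_n = 2^{n+1} − 4 for every n ≥ 1, by induction.

g_n = 2^{n+1} − 4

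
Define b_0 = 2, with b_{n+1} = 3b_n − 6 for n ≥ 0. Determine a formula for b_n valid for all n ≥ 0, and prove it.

Claim: b_n = -3^n + 3.

Base case: b_0 = 2, and -3^0 + 3 = -1 + 3 = 2.
Assume b_m = -3^m + 3 for some m ≥ 0.
Then b_{m+1} = 3b_m − 6 = 3·(-3^m + 3) − 6 = -3^{m+1} + 9 − 6 = -3^{m+1} + 3.
By induction, b_n = -3^n + 3 for all n ≥ 0.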